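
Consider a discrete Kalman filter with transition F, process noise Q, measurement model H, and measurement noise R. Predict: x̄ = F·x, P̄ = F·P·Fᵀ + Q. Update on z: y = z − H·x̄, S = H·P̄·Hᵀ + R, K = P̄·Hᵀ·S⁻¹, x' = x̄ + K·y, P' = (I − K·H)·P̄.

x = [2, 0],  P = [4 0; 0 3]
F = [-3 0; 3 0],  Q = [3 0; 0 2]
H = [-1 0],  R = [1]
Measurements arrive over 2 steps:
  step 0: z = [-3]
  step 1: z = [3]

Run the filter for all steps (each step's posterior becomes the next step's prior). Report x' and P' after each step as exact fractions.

step 0: x' = [111/40, -21/10], P' = [39/40 -9/10; -9/10 28/5]
step 1: x' = [-1746/511, 2385/511], P' = [471/511 -351/511; -351/511 2426/511]

step 0: x̄ = F·x = [-6, 6]
step 0: P̄ = F·P·Fᵀ + Q = [39 -36; -36 38]
step 0: y = z − H·x̄ = [-9]
step 0: S = H·P̄·Hᵀ + R = [40]
step 0: K = P̄·Hᵀ·S⁻¹ = [-39/40; 9/10]
step 0: x' = x̄ + K·y = [111/40, -21/10]
step 0: P' = (I − K·H)·P̄ = [39/40 -9/10; -9/10 28/5]
step 1: x̄ = F·x = [-333/40, 333/40]
step 1: P̄ = F·P·Fᵀ + Q = [471/40 -351/40; -351/40 431/40]
step 1: y = z − H·x̄ = [-213/40]
step 1: S = H·P̄·Hᵀ + R = [511/40]
step 1: K = P̄·Hᵀ·S⁻¹ = [-471/511; 351/511]
step 1: x' = x̄ + K·y = [-1746/511, 2385/511]
step 1: P' = (I − K·H)·P̄ = [471/511 -351/511; -351/511 2426/511]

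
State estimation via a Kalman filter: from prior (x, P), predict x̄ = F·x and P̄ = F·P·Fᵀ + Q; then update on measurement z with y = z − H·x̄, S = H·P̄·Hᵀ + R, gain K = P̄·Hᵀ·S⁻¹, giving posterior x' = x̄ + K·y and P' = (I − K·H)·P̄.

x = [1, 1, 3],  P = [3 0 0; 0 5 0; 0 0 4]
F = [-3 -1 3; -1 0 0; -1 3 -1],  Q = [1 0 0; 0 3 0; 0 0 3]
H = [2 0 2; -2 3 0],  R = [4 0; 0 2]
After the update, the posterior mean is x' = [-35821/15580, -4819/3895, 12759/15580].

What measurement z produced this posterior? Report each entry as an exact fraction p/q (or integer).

x̄ = F·x = [5, -1, -1]
P̄ = F·P·Fᵀ + Q = [69 9 -18; 9 6 3; -18 3 55]
S = H·P̄·Hᵀ + R = [356 -132; -132 224]
K = P̄·Hᵀ·S⁻¹ = [2049/15580 -6513/15580; 336/3895 198/3895; 5629/15580 6447/15580]
x' − x̄ = [-113721/15580, -924/3895, 28339/15580] = K·y
y = (KᵀK)⁻¹·Kᵀ·(x' − x̄) = [-11, 14]
z = y + H·x̄ = [-11, 14] + [8, -13] = [-3, 1]

z = [-3, 1]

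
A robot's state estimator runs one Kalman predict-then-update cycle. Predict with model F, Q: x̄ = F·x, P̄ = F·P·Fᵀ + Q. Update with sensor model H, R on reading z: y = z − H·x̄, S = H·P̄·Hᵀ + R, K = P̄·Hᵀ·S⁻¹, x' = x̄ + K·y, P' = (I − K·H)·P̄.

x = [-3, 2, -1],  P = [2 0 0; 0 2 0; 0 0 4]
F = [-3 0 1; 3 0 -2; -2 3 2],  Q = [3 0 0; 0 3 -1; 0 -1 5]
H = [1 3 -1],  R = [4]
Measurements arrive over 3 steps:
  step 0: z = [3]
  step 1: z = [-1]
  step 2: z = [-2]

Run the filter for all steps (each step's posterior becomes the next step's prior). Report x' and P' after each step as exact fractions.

step 0: x' = [1198/387, 85/129, 302/129], P' = [4346/387 -580/129 -194/129; -580/129 147/43 197/43; -194/129 197/43 577/43]
step 1: x' = [-4140560/785093, 1922522/785093, 2400643/785093], P' = [18048517/785093 -6234698/785093 53827/785093; -6234698/785093 2850937/785093 1403281/785093; 53827/785093 1403281/785093 5362758/785093]
step 2: x' = [-1770770399/1831042530, -275907697/1831042530, 640048507/915521265], P' = [42191957827/1831042530 -14235981169/1831042530 796226314/915521265; -14235981169/1831042530 6392107123/1831042530 1312901462/915521265; 796226314/915521265 1312901462/915521265 5973148256/915521265]

step 0: x̄ = F·x = [8, -7, 10]
step 0: P̄ = F·P·Fᵀ + Q = [25 -26 20; -26 37 -29; 20 -29 47]
step 0: y = z − H·x̄ = [26]
step 0: S = H·P̄·Hᵀ + R = [387]
step 0: K = P̄·Hᵀ·S⁻¹ = [-73/387; 38/129; -38/129]
step 0: x' = x̄ + K·y = [1198/387, 85/129, 302/129]
step 0: P' = (I − K·H)·P̄ = [4346/387 -580/129 -194/129; -580/129 147/43 197/43; -194/129 197/43 577/43]
step 1: x̄ = F·x = [-896/129, 198/43, 181/387]
step 1: P̄ = F·P·Fᵀ + Q = [5440/43 -6082/43 20699/129; -6082/43 7559/43 -8817/43; 20699/129 -8817/43 98810/387]
step 1: y = z − H·x̄ = [-2864/387]
step 1: S = H·P̄·Hᵀ + R = [785093/387]
step 1: K = P̄·Hᵀ·S⁻¹ = [-177351/785093; 228708/785093; -274772/785093]
step 1: x' = x̄ + K·y = [-4140560/785093, 1922522/785093, 2400643/785093]
step 1: P' = (I − K·H)·P̄ = [18048517/785093 -6234698/785093 53827/785093; -6234698/785093 2850937/785093 1403281/785093; 53827/785093 1403281/785093 5362758/785093]
step 2: x̄ = F·x = [14822323/785093, -17222966/785093, 18849972/785093]
step 2: P̄ = F·P·Fᵀ + Q = [169831728/785093 -172677726/785093 178908127/785093; -172677726/785093 185597040/785093 -194520925/785093; 178908127/785093 -194520925/785093 214454130/785093]
step 2: y = z − H·x̄ = [54126361/785093]
step 2: S = H·P̄·Hᵀ + R = [1831042530/785093]
step 2: K = P̄·Hᵀ·S⁻¹ = [-527109577/1831042530; 578634319/1831042530; -309554389/915521265]
step 2: x' = x̄ + K·y = [-1770770399/1831042530, -275907697/1831042530, 640048507/915521265]
step 2: P' = (I − K·H)·P̄ = [42191957827/1831042530 -14235981169/1831042530 796226314/915521265; -14235981169/1831042530 6392107123/1831042530 1312901462/915521265; 796226314/915521265 1312901462/915521265 5973148256/915521265]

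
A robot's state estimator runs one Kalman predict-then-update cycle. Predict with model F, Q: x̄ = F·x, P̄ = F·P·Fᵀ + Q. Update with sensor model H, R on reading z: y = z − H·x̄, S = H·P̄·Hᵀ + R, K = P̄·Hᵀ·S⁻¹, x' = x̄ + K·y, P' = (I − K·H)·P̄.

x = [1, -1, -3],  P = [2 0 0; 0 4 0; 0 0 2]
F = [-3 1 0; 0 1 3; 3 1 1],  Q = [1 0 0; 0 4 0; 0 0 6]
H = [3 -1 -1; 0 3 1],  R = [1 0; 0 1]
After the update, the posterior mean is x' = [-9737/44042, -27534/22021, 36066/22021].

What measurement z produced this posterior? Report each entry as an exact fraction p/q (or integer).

x̄ = F·x = [-4, -10, -1]
P̄ = F·P·Fᵀ + Q = [23 4 -14; 4 26 10; -14 10 30]
S = H·P̄·Hᵀ + R = [344 -154; -154 325]
K = P̄·Hᵀ·S⁻¹ = [25367/88084 5739/44042; 1438/22021 6644/22021; -8705/44042 2003/22021]
x' − x̄ = [166431/44042, 192676/22021, 58087/22021] = K·y
y = (KᵀK)⁻¹·Kᵀ·(x' − x̄) = [0, 29]
z = y + H·x̄ = [0, 29] + [-1, -31] = [-1, -2]

z = [-1, -2]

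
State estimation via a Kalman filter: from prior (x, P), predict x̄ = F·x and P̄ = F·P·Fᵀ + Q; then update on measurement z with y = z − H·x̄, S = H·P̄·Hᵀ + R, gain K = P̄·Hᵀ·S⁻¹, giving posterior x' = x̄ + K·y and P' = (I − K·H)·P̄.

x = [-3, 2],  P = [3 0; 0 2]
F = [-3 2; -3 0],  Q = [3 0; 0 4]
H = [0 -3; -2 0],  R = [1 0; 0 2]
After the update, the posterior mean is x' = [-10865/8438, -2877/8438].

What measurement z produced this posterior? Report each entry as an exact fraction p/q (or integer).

x̄ = F·x = [13, 9]
P̄ = F·P·Fᵀ + Q = [38 27; 27 31]
S = H·P̄·Hᵀ + R = [280 162; 162 154]
K = P̄·Hᵀ·S⁻¹ = [-81/8438 -4079/8438; -2787/8438 -27/8438]
x' − x̄ = [-120559/8438, -78819/8438] = K·y
y = (KᵀK)⁻¹·Kᵀ·(x' − x̄) = [28, 29]
z = y + H·x̄ = [28, 29] + [-27, -26] = [1, 3]

z = [1, 3]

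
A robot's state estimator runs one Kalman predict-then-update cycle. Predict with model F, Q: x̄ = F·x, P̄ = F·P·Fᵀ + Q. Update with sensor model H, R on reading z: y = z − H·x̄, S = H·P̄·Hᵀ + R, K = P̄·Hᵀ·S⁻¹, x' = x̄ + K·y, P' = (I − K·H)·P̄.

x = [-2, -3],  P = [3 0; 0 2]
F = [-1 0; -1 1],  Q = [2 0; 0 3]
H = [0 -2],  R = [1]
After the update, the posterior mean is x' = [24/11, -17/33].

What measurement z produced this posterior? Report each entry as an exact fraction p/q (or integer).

x̄ = F·x = [2, -1]
P̄ = F·P·Fᵀ + Q = [5 3; 3 8]
S = H·P̄·Hᵀ + R = [33]
K = P̄·Hᵀ·S⁻¹ = [-2/11; -16/33]
x' − x̄ = [2/11, 16/33] = K·y
y = (KᵀK)⁻¹·Kᵀ·(x' − x̄) = [-1]
z = y + H·x̄ = [-1] + [2] = [1]

z = [1]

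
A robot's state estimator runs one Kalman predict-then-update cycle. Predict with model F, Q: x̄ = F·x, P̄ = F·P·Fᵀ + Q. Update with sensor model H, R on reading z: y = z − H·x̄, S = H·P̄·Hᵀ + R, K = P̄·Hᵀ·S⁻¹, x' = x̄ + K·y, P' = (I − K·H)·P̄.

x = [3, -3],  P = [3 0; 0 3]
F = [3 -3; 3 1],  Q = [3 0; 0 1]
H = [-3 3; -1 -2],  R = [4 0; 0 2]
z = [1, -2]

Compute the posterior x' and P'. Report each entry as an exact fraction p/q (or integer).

x̄ = F·x = [18, 6]
P̄ = F·P·Fᵀ + Q = [57 18; 18 31]
y = z − H·x̄ = [37, 28]
S = H·P̄·Hᵀ + R = [472 39; 39 255]
K = P̄·Hᵀ·S⁻¹ = [-1248/5659 -1873/5659; 4355/39613 -39281/118839]
x' = x̄ + K·y = [3242/5659, 96571/118839]
P' = (I − K·H)·P̄ = [2358/5659 694/5659; 694/5659 31994/118839]

x' = [3242/5659, 96571/118839]
P' = [2358/5659 694/5659; 694/5659 31994/118839]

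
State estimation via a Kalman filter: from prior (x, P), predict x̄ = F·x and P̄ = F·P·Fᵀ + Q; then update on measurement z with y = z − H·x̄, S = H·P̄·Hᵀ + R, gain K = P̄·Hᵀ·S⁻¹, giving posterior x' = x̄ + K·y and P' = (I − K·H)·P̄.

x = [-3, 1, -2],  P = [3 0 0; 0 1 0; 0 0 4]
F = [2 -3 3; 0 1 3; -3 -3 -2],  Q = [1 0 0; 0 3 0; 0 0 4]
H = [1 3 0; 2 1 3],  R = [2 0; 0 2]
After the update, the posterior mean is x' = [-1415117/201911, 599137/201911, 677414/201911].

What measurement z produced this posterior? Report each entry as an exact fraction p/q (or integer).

z = [2, -1]

x̄ = F·x = [-15, -5, 10]
P̄ = F·P·Fᵀ + Q = [58 33 -33; 33 40 -27; -33 -27 56]
S = H·P̄·Hᵀ + R = [618 125; 125 352]
K = P̄·Hᵀ·S⁻¹ = [49014/201911 11275/201911; 50731/201911 -3675/201911; -49503/201911 60600/201911]
x' − x̄ = [1613548/201911, 1608692/201911, -1341696/201911] = K·y
y = (KᵀK)⁻¹·Kᵀ·(x' − x̄) = [32, 4]
z = y + H·x̄ = [32, 4] + [-30, -5] = [2, -1]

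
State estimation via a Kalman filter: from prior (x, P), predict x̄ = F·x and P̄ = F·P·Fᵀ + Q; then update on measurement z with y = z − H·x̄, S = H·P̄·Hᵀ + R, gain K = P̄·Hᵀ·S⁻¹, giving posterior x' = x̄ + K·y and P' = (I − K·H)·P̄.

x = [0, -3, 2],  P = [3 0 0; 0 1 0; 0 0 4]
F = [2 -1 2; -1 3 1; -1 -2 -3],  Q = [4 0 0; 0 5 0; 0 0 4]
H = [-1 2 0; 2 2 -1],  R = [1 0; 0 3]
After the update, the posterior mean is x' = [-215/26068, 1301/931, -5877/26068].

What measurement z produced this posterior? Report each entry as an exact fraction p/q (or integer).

z = [3, 3]

x̄ = F·x = [7, -7, 0]
P̄ = F·P·Fᵀ + Q = [33 -1 -28; -1 21 -15; -28 -15 47]
S = H·P̄·Hᵀ + R = [122 18; 18 430]
K = P̄·Hᵀ·S⁻¹ = [-8353/26068 5927/26068; 625/1862 106/931; 767/26068 -8095/26068]
x' − x̄ = [-182691/26068, 7818/931, -5877/26068] = K·y
y = (KᵀK)⁻¹·Kᵀ·(x' − x̄) = [24, 3]
z = y + H·x̄ = [24, 3] + [-21, 0] = [3, 3]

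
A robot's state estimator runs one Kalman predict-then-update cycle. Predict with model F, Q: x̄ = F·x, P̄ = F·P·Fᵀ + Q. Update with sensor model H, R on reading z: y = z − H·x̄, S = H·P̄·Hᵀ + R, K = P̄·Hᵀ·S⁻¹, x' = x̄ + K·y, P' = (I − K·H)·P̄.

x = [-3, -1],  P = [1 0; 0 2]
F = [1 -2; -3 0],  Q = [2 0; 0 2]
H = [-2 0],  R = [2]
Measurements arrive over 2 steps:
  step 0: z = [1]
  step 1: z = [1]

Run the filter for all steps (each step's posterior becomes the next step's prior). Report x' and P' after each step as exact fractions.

step 0: x̄ = F·x = [-1, 9]
step 0: P̄ = F·P·Fᵀ + Q = [11 -3; -3 11]
step 0: y = z − H·x̄ = [-1]
step 0: S = H·P̄·Hᵀ + R = [46]
step 0: K = P̄·Hᵀ·S⁻¹ = [-11/23; 3/23]
step 0: x' = x̄ + K·y = [-12/23, 204/23]
step 0: P' = (I − K·H)·P̄ = [11/23 -3/23; -3/23 235/23]
step 1: x̄ = F·x = [-420/23, 36/23]
step 1: P̄ = F·P·Fᵀ + Q = [1009/23 -51/23; -51/23 145/23]
step 1: y = z − H·x̄ = [-817/23]
step 1: S = H·P̄·Hᵀ + R = [4082/23]
step 1: K = P̄·Hᵀ·S⁻¹ = [-1009/2041; 51/2041]
step 1: x' = x̄ + K·y = [-1429/2041, 1383/2041]
step 1: P' = (I − K·H)·P̄ = [1009/2041 -51/2041; -51/2041 12641/2041]

step 0: x' = [-12/23, 204/23], P' = [11/23 -3/23; -3/23 235/23]
step 1: x' = [-1429/2041, 1383/2041], P' = [1009/2041 -51/2041; -51/2041 12641/2041]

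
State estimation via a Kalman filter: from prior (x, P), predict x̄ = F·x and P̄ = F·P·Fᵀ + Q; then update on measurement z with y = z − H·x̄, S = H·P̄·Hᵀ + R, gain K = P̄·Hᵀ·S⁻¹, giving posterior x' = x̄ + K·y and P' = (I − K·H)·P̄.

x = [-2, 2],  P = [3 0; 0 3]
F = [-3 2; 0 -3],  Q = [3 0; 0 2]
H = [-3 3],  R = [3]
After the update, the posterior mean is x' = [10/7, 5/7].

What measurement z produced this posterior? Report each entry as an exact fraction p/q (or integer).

x̄ = F·x = [10, -6]
P̄ = F·P·Fᵀ + Q = [42 -18; -18 29]
S = H·P̄·Hᵀ + R = [966]
K = P̄·Hᵀ·S⁻¹ = [-30/161; 47/322]
x' − x̄ = [-60/7, 47/7] = K·y
y = (KᵀK)⁻¹·Kᵀ·(x' − x̄) = [46]
z = y + H·x̄ = [46] + [-48] = [-2]

z = [-2]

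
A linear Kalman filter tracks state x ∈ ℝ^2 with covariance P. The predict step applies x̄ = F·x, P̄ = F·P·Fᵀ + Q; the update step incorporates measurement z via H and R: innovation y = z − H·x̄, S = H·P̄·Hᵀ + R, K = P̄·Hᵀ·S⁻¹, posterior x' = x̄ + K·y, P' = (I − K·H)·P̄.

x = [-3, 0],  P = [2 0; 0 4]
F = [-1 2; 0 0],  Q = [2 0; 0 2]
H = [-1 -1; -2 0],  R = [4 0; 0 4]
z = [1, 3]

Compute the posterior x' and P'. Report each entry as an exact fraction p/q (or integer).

x̄ = F·x = [3, 0]
P̄ = F·P·Fᵀ + Q = [20 0; 0 2]
y = z − H·x̄ = [4, 9]
S = H·P̄·Hᵀ + R = [26 40; 40 84]
K = P̄·Hᵀ·S⁻¹ = [-10/73 -30/73; -21/73 10/73]
x' = x̄ + K·y = [-91/73, 6/73]
P' = (I − K·H)·P̄ = [60/73 -20/73; -20/73 104/73]

x' = [-91/73, 6/73]
P' = [60/73 -20/73; -20/73 104/73]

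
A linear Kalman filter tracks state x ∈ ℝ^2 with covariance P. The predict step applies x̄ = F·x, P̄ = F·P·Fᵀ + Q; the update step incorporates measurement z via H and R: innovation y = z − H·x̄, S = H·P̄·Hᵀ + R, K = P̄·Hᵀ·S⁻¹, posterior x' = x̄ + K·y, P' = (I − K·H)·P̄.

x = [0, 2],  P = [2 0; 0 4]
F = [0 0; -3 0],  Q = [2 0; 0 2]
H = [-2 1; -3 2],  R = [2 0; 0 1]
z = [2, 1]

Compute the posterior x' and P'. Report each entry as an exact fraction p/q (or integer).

x̄ = F·x = [0, 0]
P̄ = F·P·Fᵀ + Q = [2 0; 0 20]
y = z − H·x̄ = [2, 1]
S = H·P̄·Hᵀ + R = [30 52; 52 99]
K = P̄·Hᵀ·S⁻¹ = [-6/19 2/19; -50/133 80/133]
x' = x̄ + K·y = [-10/19, -20/133]
P' = (I − K·H)·P̄ = [26/19 40/19; 40/19 460/133]

x' = [-10/19, -20/133]
P' = [26/19 40/19; 40/19 460/133]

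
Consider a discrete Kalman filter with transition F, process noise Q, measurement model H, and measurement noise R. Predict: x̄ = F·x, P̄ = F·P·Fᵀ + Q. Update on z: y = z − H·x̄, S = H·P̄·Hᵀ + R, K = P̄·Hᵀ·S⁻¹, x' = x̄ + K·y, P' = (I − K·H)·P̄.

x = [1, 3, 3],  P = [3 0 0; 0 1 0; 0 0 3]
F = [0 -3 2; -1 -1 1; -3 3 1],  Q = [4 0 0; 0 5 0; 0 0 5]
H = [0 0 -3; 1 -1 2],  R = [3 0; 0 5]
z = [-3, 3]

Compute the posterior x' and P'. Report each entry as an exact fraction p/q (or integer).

x' = [-149/76, -401/152, 41/38]
P' = [541/38 753/76 -8/19; 753/76 1545/152 3/38; -8/19 3/38 6/19]

x̄ = F·x = [-3, -1, 9]
P̄ = F·P·Fᵀ + Q = [25 9 -3; 9 12 9; -3 9 44]
y = z − H·x̄ = [24, -13]
S = H·P̄·Hᵀ + R = [399 -228; -228 152]
K = P̄·Hᵀ·S⁻¹ = [8/19 53/76; -3/38 -3/152; -6/19 1/38]
x' = x̄ + K·y = [-149/76, -401/152, 41/38]
P' = (I − K·H)·P̄ = [541/38 753/76 -8/19; 753/76 1545/152 3/38; -8/19 3/38 6/19]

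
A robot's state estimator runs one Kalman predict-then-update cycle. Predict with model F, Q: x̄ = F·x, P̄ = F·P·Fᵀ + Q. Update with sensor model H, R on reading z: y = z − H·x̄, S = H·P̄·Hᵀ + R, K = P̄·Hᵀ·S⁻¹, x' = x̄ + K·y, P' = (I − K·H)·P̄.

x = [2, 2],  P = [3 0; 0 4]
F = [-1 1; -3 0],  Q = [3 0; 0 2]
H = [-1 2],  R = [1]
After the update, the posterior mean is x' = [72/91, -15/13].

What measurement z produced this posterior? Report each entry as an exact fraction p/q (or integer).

x̄ = F·x = [0, -6]
P̄ = F·P·Fᵀ + Q = [10 9; 9 29]
S = H·P̄·Hᵀ + R = [91]
K = P̄·Hᵀ·S⁻¹ = [8/91; 7/13]
x' − x̄ = [72/91, 63/13] = K·y
y = (KᵀK)⁻¹·Kᵀ·(x' − x̄) = [9]
z = y + H·x̄ = [9] + [-12] = [-3]

z = [-3]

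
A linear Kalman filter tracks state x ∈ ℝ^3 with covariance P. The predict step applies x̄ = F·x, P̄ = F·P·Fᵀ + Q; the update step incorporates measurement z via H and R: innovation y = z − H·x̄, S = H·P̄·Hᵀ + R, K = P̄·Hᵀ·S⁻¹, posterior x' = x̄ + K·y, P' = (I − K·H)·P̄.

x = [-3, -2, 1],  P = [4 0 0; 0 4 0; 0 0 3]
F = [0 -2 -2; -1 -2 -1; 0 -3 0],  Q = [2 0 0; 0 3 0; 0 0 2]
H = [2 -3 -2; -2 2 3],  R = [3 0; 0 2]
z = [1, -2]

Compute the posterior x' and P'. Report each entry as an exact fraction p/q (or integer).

x' = [-1976/867, -472/867, -1586/867]
P' = [18590/867 7726/867 7232/867; 7726/867 4106/867 2254/867; 7232/867 2254/867 7183/1734]

x̄ = F·x = [2, 6, 6]
P̄ = F·P·Fᵀ + Q = [30 22 24; 22 26 24; 24 24 38]
y = z − H·x̄ = [27, -28]
S = H·P̄·Hᵀ + R = [341 -356; -356 392]
K = P̄·Hᵀ·S⁻¹ = [-154/867 -16/867; -458/867 -239/867; 173/867 1637/3468]
x' = x̄ + K·y = [-1976/867, -472/867, -1586/867]
P' = (I − K·H)·P̄ = [18590/867 7726/867 7232/867; 7726/867 4106/867 2254/867; 7232/867 2254/867 7183/1734]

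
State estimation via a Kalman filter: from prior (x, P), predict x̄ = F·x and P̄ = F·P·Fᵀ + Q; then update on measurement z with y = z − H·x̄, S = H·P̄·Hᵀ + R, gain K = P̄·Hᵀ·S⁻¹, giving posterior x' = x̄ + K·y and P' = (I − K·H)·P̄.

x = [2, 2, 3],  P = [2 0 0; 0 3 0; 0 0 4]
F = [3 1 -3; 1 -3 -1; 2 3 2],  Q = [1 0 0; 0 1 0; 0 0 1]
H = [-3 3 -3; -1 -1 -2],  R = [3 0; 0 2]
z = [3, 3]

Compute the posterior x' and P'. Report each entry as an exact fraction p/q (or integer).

x' = [-327823/33148, -117499/33148, 88679/16574]
P' = [1244565/33148 423757/33148 -410747/16574; 423757/33148 156093/33148 -137559/16574; -410747/16574 -137559/16574 137649/8287]

x̄ = F·x = [-1, -7, 16]
P̄ = F·P·Fᵀ + Q = [58 9 -3; 9 34 -31; -3 -31 52]
y = z − H·x̄ = [69, 27]
S = H·P̄·Hᵀ + R = [1641 450; 450 184]
K = P̄·Hᵀ·S⁻¹ = [343/16574 -12667/33148; 3727/16574 -14807/33148; -1055/8287 -1145/16574]
x' = x̄ + K·y = [-327823/33148, -117499/33148, 88679/16574]
P' = (I − K·H)·P̄ = [1244565/33148 423757/33148 -410747/16574; 423757/33148 156093/33148 -137559/16574; -410747/16574 -137559/16574 137649/8287]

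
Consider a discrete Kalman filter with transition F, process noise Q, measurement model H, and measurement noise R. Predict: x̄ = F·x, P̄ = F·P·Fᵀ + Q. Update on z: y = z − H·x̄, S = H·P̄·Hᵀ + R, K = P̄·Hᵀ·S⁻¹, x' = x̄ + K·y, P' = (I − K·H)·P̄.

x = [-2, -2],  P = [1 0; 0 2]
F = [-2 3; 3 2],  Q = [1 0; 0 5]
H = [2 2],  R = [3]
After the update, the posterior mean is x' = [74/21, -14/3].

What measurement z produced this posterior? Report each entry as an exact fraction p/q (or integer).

x̄ = F·x = [-2, -10]
P̄ = F·P·Fᵀ + Q = [23 6; 6 22]
S = H·P̄·Hᵀ + R = [231]
K = P̄·Hᵀ·S⁻¹ = [58/231; 8/33]
x' − x̄ = [116/21, 16/3] = K·y
y = (KᵀK)⁻¹·Kᵀ·(x' − x̄) = [22]
z = y + H·x̄ = [22] + [-24] = [-2]

z = [-2]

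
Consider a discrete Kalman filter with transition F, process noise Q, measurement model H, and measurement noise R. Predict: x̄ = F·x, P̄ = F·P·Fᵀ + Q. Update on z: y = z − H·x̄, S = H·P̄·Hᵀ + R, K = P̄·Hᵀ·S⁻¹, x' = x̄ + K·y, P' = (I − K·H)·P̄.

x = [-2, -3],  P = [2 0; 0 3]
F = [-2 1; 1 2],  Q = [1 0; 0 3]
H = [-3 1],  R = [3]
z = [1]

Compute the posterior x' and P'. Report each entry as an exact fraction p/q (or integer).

x̄ = F·x = [1, -8]
P̄ = F·P·Fᵀ + Q = [12 2; 2 17]
y = z − H·x̄ = [12]
S = H·P̄·Hᵀ + R = [116]
K = P̄·Hᵀ·S⁻¹ = [-17/58; 11/116]
x' = x̄ + K·y = [-73/29, -199/29]
P' = (I − K·H)·P̄ = [59/29 303/58; 303/58 1851/116]

x' = [-73/29, -199/29]
P' = [59/29 303/58; 303/58 1851/116]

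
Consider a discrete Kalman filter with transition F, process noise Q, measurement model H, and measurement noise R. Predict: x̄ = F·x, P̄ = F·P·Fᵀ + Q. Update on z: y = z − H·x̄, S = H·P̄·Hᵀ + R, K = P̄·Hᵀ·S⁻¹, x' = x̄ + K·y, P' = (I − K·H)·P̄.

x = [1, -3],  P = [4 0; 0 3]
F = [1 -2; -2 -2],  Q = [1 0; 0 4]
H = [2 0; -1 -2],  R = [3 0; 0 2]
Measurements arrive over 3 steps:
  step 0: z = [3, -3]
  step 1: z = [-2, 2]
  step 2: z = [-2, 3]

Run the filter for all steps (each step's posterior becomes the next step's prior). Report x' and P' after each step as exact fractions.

step 0: x' = [15399/9073, 6212/9073], P' = [6438/9073 -3144/9073; -3144/9073 6000/9073]
step 1: x' = [-1435660/2322689, -6838630/6968067], P' = [1492158/2322689 -684320/2322689; -684320/2322689 4182308/6968067]
step 2: x' = [-4513713389/4858379681, -3652709512/4858379681], P' = [3082774110/4858379681 -1410208032/4858379681; -1410208032/4858379681 2902257692/4858379681]

step 0: x̄ = F·x = [7, 4]
step 0: P̄ = F·P·Fᵀ + Q = [17 4; 4 32]
step 0: y = z − H·x̄ = [-11, 12]
step 0: S = H·P̄·Hᵀ + R = [71 -50; -50 163]
step 0: K = P̄·Hᵀ·S⁻¹ = [4292/9073 -75/9073; -2096/9073 -4428/9073]
step 0: x' = x̄ + K·y = [15399/9073, 6212/9073]
step 0: P' = (I − K·H)·P̄ = [6438/9073 -3144/9073; -3144/9073 6000/9073]
step 1: x̄ = F·x = [2975/9073, -43222/9073]
step 1: P̄ = F·P·Fᵀ + Q = [52087/9073 4836/9073; 4836/9073 60892/9073]
step 1: y = z − H·x̄ = [-24096/9073, -65323/9073]
step 1: S = H·P̄·Hᵀ + R = [235567/9073 -123518/9073; -123518/9073 333145/9073]
step 1: K = P̄·Hᵀ·S⁻¹ = [994772/2322689 -61759/2322689; -1368640/6968067 -3155828/6968067]
step 1: x' = x̄ + K·y = [-1435660/2322689, -6838630/6968067]
step 1: P' = (I − K·H)·P̄ = [1492158/2322689 -684320/2322689; -684320/2322689 4182308/6968067]
step 2: x̄ = F·x = [9370280/6968067, 22291220/6968067]
step 2: P̄ = F·P·Fᵀ + Q = [36385613/6968067 3670364/6968067; 3670364/6968067 46083716/6968067]
step 2: y = z − H·x̄ = [-32676694/6968067, 24952307/2322689]
step 2: S = H·P̄·Hᵀ + R = [166446653/6968067 -29150894/2322689; -29150894/2322689 83112689/2322689]
step 2: K = P̄·Hᵀ·S⁻¹ = [2055182740/4858379681 -131179023/4858379681; -940138688/4858379681 -2197153676/4858379681]
step 2: x' = x̄ + K·y = [-4513713389/4858379681, -3652709512/4858379681]
step 2: P' = (I − K·H)·P̄ = [3082774110/4858379681 -1410208032/4858379681; -1410208032/4858379681 2902257692/4858379681]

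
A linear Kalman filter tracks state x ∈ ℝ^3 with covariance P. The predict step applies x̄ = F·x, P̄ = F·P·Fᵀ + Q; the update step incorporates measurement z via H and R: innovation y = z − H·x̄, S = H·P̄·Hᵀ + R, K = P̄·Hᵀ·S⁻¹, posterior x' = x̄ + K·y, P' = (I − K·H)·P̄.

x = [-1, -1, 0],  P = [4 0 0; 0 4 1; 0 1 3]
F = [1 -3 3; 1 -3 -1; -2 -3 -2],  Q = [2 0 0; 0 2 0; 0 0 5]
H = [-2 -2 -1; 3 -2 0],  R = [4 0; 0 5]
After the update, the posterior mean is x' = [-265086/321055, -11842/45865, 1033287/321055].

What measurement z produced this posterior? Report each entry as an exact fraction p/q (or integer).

x̄ = F·x = [2, 2, 5]
P̄ = F·P·Fᵀ + Q = [51 25 7; 25 51 43; 7 43 81]
S = H·P̄·Hᵀ + R = [893 -87; -87 368]
K = P̄·Hᵀ·S⁻¹ = [-49551/321055 78146/321055; -10587/45865 -5868/45865; -72263/321055 -73792/321055]
x' − x̄ = [-907196/321055, -103572/45865, -571988/321055] = K·y
y = (KᵀK)⁻¹·Kᵀ·(x' − x̄) = [12, -4]
z = y + H·x̄ = [12, -4] + [-13, 2] = [-1, -2]

z = [-1, -2]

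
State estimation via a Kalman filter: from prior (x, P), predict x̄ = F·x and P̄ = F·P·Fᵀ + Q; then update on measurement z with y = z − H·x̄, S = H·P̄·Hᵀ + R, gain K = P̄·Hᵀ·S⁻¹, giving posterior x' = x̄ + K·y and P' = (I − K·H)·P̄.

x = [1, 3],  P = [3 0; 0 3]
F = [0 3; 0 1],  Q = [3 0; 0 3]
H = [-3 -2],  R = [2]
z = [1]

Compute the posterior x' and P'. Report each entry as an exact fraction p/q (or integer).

x̄ = F·x = [9, 3]
P̄ = F·P·Fᵀ + Q = [30 9; 9 6]
y = z − H·x̄ = [34]
S = H·P̄·Hᵀ + R = [404]
K = P̄·Hᵀ·S⁻¹ = [-27/101; -39/404]
x' = x̄ + K·y = [-9/101, -57/202]
P' = (I − K·H)·P̄ = [114/101 -144/101; -144/101 903/404]

x' = [-9/101, -57/202]
P' = [114/101 -144/101; -144/101 903/404]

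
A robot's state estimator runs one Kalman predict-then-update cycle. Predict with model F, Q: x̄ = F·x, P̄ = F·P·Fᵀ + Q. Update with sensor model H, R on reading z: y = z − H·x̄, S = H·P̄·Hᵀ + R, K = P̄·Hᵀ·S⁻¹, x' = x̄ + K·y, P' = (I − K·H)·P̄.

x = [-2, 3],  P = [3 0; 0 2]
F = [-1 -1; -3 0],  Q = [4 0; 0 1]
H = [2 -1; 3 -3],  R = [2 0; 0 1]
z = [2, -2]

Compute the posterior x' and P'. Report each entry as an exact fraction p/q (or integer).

x̄ = F·x = [-1, 6]
P̄ = F·P·Fᵀ + Q = [9 9; 9 28]
y = z − H·x̄ = [10, 19]
S = H·P̄·Hᵀ + R = [30 57; 57 172]
K = P̄·Hᵀ·S⁻¹ = [516/637 -171/637; 1529/1911 -380/637]
x' = x̄ + K·y = [2, 8/3]
P' = (I − K·H)·P̄ = [1089/637 1146/637; 1146/637 3818/1911]

x' = [2, 8/3]
P' = [1089/637 1146/637; 1146/637 3818/1911]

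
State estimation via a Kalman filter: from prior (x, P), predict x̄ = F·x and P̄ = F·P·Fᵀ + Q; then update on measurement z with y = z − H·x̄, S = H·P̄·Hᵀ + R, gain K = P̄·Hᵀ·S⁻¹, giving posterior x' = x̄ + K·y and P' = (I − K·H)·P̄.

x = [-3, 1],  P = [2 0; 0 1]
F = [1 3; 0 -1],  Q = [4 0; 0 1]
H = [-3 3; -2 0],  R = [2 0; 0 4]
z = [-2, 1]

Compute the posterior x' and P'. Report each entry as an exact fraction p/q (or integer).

x' = [-327/856, -883/856]
P' = [219/428 183/428; 183/428 235/428]

x̄ = F·x = [0, -1]
P̄ = F·P·Fᵀ + Q = [15 -3; -3 2]
y = z − H·x̄ = [1, 1]
S = H·P̄·Hᵀ + R = [209 108; 108 64]
K = P̄·Hᵀ·S⁻¹ = [-27/214 -219/856; 39/214 -183/856]
x' = x̄ + K·y = [-327/856, -883/856]
P' = (I − K·H)·P̄ = [219/428 183/428; 183/428 235/428]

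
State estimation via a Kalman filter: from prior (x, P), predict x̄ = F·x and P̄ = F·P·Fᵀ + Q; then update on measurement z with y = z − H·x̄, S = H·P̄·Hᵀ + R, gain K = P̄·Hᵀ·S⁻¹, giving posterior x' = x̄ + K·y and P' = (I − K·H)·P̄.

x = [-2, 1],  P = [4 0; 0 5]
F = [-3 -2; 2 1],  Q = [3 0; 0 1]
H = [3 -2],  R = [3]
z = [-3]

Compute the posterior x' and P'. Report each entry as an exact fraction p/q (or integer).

x' = [-205/206, -12/515]
P' = [149/206 75/103; 75/103 672/515]

x̄ = F·x = [4, -3]
P̄ = F·P·Fᵀ + Q = [59 -34; -34 22]
y = z − H·x̄ = [-21]
S = H·P̄·Hᵀ + R = [1030]
K = P̄·Hᵀ·S⁻¹ = [49/206; -73/515]
x' = x̄ + K·y = [-205/206, -12/515]
P' = (I − K·H)·P̄ = [149/206 75/103; 75/103 672/515]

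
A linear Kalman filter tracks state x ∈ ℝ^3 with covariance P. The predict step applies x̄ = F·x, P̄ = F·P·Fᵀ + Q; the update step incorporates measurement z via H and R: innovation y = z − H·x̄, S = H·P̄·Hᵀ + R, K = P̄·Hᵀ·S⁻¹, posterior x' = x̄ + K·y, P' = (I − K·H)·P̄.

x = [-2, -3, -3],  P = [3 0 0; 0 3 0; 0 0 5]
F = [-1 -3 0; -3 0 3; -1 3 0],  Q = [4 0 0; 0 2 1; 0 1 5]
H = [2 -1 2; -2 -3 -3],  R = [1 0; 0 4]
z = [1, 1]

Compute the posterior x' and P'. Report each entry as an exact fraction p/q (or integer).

x̄ = F·x = [11, -3, -7]
P̄ = F·P·Fᵀ + Q = [34 9 -24; 9 74 10; -24 10 35]
y = z − H·x̄ = [-10, -7]
S = H·P̄·Hᵀ + R = [83 50; 50 1121]
K = P̄·Hᵀ·S⁻¹ = [13481/90543 -2459/90543; -8952/30181 -6870/30181; 5934/30181 -2607/30181]
x' = x̄ + K·y = [292792/30181, 47067/30181, -252358/30181]
P' = (I − K·H)·P̄ = [2873614/90543 212091/30181 -849579/30181; 212091/30181 56222/30181 -188456/30181; -849579/30181 -188456/30181 758318/30181]

x' = [292792/30181, 47067/30181, -252358/30181]
P' = [2873614/90543 212091/30181 -849579/30181; 212091/30181 56222/30181 -188456/30181; -849579/30181 -188456/30181 758318/30181]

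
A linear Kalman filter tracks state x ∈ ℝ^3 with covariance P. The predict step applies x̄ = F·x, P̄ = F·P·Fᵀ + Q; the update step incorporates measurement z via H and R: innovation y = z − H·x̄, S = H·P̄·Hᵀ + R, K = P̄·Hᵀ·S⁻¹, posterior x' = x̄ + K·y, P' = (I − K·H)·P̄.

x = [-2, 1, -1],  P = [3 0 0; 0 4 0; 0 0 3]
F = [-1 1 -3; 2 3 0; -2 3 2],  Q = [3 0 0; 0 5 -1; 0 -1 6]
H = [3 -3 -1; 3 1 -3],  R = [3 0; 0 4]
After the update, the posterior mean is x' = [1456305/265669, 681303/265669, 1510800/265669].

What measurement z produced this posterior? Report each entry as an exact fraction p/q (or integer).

x̄ = F·x = [6, -1, 5]
P̄ = F·P·Fᵀ + Q = [37 6 0; 6 53 23; 0 23 66]
S = H·P̄·Hᵀ + R = [909 520; 520 882]
K = P̄·Hᵀ·S⁻¹ = [10593/265669 57993/531338; -72844/265669 43549/265669; -14035/265669 -88875/531338]
x' − x̄ = [-137709/265669, 946972/265669, 182455/265669] = K·y
y = (KᵀK)⁻¹·Kᵀ·(x' − x̄) = [-13, 0]
z = y + H·x̄ = [-13, 0] + [16, 2] = [3, 2]

z = [3, 2]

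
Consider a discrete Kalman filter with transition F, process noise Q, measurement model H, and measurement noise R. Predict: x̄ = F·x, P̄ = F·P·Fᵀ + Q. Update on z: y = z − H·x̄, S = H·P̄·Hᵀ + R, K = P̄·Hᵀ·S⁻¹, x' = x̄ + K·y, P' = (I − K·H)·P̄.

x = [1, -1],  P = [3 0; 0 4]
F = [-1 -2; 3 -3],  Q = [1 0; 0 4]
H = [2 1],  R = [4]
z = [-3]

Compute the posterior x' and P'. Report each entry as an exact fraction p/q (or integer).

x̄ = F·x = [1, 6]
P̄ = F·P·Fᵀ + Q = [20 15; 15 67]
y = z − H·x̄ = [-11]
S = H·P̄·Hᵀ + R = [211]
K = P̄·Hᵀ·S⁻¹ = [55/211; 97/211]
x' = x̄ + K·y = [-394/211, 199/211]
P' = (I − K·H)·P̄ = [1195/211 -2170/211; -2170/211 4728/211]

x' = [-394/211, 199/211]
P' = [1195/211 -2170/211; -2170/211 4728/211]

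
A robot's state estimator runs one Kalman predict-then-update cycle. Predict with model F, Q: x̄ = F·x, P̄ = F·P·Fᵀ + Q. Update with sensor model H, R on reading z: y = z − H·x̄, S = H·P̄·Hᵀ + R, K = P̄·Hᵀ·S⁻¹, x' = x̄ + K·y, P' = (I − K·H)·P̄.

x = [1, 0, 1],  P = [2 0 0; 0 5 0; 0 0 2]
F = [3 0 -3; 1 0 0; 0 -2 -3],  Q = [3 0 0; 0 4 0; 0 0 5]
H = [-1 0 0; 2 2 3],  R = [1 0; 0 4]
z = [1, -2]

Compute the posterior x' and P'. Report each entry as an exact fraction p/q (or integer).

x̄ = F·x = [0, 1, -3]
P̄ = F·P·Fᵀ + Q = [39 6 18; 6 6 0; 18 0 43]
y = z − H·x̄ = [1, 5]
S = H·P̄·Hᵀ + R = [40 -144; -144 835]
K = P̄·Hᵀ·S⁻¹ = [-11829/12664 18/1583; -777/6332 12/1583; 4365/6332 501/1583]
x' = x̄ + K·y = [-11109/12664, 5795/6332, -4611/6332]
P' = (I − K·H)·P̄ = [11829/12664 777/6332 -4365/6332; 777/6332 16089/3166 -10953/3166; -4365/6332 -10953/3166 10093/3166]

x' = [-11109/12664, 5795/6332, -4611/6332]
P' = [11829/12664 777/6332 -4365/6332; 777/6332 16089/3166 -10953/3166; -4365/6332 -10953/3166 10093/3166]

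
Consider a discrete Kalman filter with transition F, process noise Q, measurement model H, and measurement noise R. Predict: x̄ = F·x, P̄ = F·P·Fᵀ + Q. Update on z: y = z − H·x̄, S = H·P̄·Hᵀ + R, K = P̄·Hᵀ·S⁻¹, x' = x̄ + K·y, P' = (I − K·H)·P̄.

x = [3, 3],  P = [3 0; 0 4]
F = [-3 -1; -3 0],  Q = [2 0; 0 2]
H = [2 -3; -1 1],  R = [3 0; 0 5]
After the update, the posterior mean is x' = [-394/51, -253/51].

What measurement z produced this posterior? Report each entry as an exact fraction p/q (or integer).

z = [-1, 1]

x̄ = F·x = [-12, -9]
P̄ = F·P·Fᵀ + Q = [33 27; 27 29]
S = H·P̄·Hᵀ + R = [72 -18; -18 13]
K = P̄·Hᵀ·S⁻¹ = [-101/204 -39/34; -131/204 -25/34]
x' − x̄ = [218/51, 206/51] = K·y
y = (KᵀK)⁻¹·Kᵀ·(x' − x̄) = [-4, -2]
z = y + H·x̄ = [-4, -2] + [3, 3] = [-1, 1]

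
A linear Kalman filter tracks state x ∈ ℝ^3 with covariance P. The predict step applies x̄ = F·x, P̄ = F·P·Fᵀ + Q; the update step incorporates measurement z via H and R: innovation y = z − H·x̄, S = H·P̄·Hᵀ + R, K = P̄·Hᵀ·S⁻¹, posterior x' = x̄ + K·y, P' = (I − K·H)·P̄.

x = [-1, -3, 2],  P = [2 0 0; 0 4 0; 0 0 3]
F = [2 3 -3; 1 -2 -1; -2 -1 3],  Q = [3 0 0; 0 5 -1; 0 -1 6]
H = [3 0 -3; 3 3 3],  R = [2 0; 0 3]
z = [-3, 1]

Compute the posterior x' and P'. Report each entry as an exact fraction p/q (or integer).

x' = [-34328/21059, 107787/42118, -12687/21059]
P' = [104185/21059 -204658/21059 101615/21059; -204658/21059 1653799/84236 -204204/21059; 101615/21059 -204204/21059 103719/21059]

x̄ = F·x = [-17, 3, 11]
P̄ = F·P·Fᵀ + Q = [74 -11 -47; -11 26 -6; -47 -6 45]
y = z − H·x̄ = [81, 10]
S = H·P̄·Hᵀ + R = [1919 216; 216 156]
K = P̄·Hᵀ·S⁻¹ = [3855/21059 1142/21059; -681/21059 18351/84236; -3156/21059 1130/21059]
x' = x̄ + K·y = [-34328/21059, 107787/42118, -12687/21059]
P' = (I − K·H)·P̄ = [104185/21059 -204658/21059 101615/21059; -204658/21059 1653799/84236 -204204/21059; 101615/21059 -204204/21059 103719/21059]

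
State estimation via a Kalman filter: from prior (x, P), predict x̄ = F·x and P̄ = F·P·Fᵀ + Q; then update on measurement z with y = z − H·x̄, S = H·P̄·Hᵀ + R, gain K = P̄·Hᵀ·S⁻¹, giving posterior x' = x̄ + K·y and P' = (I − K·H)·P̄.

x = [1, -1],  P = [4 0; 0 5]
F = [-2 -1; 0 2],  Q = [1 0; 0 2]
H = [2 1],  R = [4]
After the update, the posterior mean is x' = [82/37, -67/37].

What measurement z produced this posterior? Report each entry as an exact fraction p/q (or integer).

z = [3]

x̄ = F·x = [-1, -2]
P̄ = F·P·Fᵀ + Q = [22 -10; -10 22]
S = H·P̄·Hᵀ + R = [74]
K = P̄·Hᵀ·S⁻¹ = [17/37; 1/37]
x' − x̄ = [119/37, 7/37] = K·y
y = (KᵀK)⁻¹·Kᵀ·(x' − x̄) = [7]
z = y + H·x̄ = [7] + [-4] = [3]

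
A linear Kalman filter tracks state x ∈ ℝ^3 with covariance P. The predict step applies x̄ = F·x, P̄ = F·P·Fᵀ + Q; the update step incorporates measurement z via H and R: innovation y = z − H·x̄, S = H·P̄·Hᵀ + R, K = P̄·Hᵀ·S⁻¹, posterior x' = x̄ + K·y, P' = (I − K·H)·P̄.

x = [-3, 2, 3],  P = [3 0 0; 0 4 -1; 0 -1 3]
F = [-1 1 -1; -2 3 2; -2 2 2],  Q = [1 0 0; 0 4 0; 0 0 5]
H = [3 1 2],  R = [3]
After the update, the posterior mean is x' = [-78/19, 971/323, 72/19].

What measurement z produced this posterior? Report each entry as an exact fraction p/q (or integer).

z = [-2]

x̄ = F·x = [2, 18, 16]
P̄ = F·P·Fᵀ + Q = [13 13 8; 13 52 38; 8 38 37]
S = H·P̄·Hᵀ + R = [646]
K = P̄·Hᵀ·S⁻¹ = [2/19; 167/646; 4/19]
x' − x̄ = [-116/19, -4843/323, -232/19] = K·y
y = (KᵀK)⁻¹·Kᵀ·(x' − x̄) = [-58]
z = y + H·x̄ = [-58] + [56] = [-2]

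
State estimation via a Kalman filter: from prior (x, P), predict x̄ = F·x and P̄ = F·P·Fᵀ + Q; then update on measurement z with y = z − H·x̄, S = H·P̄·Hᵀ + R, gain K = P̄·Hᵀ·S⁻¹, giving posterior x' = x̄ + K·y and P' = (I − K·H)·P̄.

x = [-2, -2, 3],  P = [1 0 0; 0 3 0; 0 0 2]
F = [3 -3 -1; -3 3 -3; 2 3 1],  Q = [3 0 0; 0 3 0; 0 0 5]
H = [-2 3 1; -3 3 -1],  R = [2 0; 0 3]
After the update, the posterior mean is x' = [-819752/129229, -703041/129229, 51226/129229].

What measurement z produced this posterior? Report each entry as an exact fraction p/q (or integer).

x̄ = F·x = [-3, -9, -7]
P̄ = F·P·Fᵀ + Q = [41 -30 -23; -30 57 15; -23 15 38]
S = H·P̄·Hᵀ + R = [1259 1194; 1194 1235]
K = P̄·Hᵀ·S⁻¹ = [-13965/129229 -6380/129229; 10086/129229 15990/129229; 68571/129229 -58342/129229]
x' − x̄ = [-432065/129229, 460020/129229, 955829/129229] = K·y
y = (KᵀK)⁻¹·Kᵀ·(x' − x̄) = [25, 13]
z = y + H·x̄ = [25, 13] + [-28, -11] = [-3, 2]

z = [-3, 2]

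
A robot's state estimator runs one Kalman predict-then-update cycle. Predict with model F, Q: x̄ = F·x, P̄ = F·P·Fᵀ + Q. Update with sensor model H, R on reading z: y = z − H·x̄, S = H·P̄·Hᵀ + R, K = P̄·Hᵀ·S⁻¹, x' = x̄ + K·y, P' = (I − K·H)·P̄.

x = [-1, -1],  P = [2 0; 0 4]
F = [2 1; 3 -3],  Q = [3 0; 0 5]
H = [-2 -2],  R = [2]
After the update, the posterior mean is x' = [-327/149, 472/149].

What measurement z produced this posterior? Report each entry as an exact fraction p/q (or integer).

z = [-2]

x̄ = F·x = [-3, 0]
P̄ = F·P·Fᵀ + Q = [15 0; 0 59]
S = H·P̄·Hᵀ + R = [298]
K = P̄·Hᵀ·S⁻¹ = [-15/149; -59/149]
x' − x̄ = [120/149, 472/149] = K·y
y = (KᵀK)⁻¹·Kᵀ·(x' − x̄) = [-8]
z = y + H·x̄ = [-8] + [6] = [-2]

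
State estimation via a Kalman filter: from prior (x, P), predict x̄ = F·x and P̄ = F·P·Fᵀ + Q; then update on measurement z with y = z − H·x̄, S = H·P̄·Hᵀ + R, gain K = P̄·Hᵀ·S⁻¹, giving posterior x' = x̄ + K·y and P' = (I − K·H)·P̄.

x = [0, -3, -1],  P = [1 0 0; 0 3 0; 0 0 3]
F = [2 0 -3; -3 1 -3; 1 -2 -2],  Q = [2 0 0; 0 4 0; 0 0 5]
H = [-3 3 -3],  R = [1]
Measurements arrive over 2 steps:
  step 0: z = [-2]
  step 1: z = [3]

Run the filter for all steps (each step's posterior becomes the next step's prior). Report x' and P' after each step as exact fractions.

step 0: x̄ = F·x = [3, 0, 8]
step 0: P̄ = F·P·Fᵀ + Q = [33 21 20; 21 43 9; 20 9 30]
step 0: y = z − H·x̄ = [31]
step 0: S = H·P̄·Hᵀ + R = [775]
step 0: K = P̄·Hᵀ·S⁻¹ = [-96/775; 39/775; -123/775]
step 0: x' = x̄ + K·y = [-21/25, 39/25, 77/25]
step 0: P' = (I − K·H)·P̄ = [16359/775 20019/775 3692/775; 20019/775 31804/775 11772/775; 3692/775 11772/775 8121/775]
step 1: x̄ = F·x = [-273/25, -129/25, -253/25]
step 1: P̄ = F·P·Fᵀ + Q = [95771/775 -9267/775 46156/775; -9267/775 130934/775 134338/775; 46156/775 134338/775 179266/775]
step 1: y = z − H·x̄ = [-1116/25]
step 1: S = H·P̄·Hᵀ + R = [2234044/775]
step 1: K = P̄·Hᵀ·S⁻¹ = [-226791/1117022; 17589/2234044; -68313/558511]
step 1: x' = x̄ + K·y = [-1036965/558511, -3078210/558511, -2602639/558511]
step 1: P' = (I − K·H)·P̄ = [2651612/558511 -8209569/1117022 -6718598/558511; -8209569/1117022 377036057/2234044 98362333/558511; -6718598/558511 98362333/558511 105103702/558511]

step 0: x' = [-21/25, 39/25, 77/25], P' = [16359/775 20019/775 3692/775; 20019/775 31804/775 11772/775; 3692/775 11772/775 8121/775]
step 1: x' = [-1036965/558511, -3078210/558511, -2602639/558511], P' = [2651612/558511 -8209569/1117022 -6718598/558511; -8209569/1117022 377036057/2234044 98362333/558511; -6718598/558511 98362333/558511 105103702/558511]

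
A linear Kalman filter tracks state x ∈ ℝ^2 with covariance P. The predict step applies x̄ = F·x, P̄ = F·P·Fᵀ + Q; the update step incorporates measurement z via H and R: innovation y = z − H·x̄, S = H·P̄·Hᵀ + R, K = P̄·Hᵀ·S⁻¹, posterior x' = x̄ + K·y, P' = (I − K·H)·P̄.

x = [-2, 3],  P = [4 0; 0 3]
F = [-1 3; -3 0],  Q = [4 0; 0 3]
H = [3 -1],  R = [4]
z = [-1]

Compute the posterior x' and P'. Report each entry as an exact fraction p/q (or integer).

x̄ = F·x = [11, 6]
P̄ = F·P·Fᵀ + Q = [35 12; 12 39]
y = z − H·x̄ = [-28]
S = H·P̄·Hᵀ + R = [286]
K = P̄·Hᵀ·S⁻¹ = [93/286; -3/286]
x' = x̄ + K·y = [271/143, 900/143]
P' = (I − K·H)·P̄ = [1361/286 3711/286; 3711/286 11145/286]

x' = [271/143, 900/143]
P' = [1361/286 3711/286; 3711/286 11145/286]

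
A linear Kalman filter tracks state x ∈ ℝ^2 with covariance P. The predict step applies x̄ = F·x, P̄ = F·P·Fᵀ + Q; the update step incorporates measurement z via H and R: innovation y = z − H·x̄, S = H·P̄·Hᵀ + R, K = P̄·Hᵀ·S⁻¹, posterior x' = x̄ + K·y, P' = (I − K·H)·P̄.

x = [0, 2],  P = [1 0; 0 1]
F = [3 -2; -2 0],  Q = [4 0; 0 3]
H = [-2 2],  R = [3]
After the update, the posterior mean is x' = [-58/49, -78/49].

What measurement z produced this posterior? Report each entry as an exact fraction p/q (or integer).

z = [-1]

x̄ = F·x = [-4, 0]
P̄ = F·P·Fᵀ + Q = [17 -6; -6 7]
S = H·P̄·Hᵀ + R = [147]
K = P̄·Hᵀ·S⁻¹ = [-46/147; 26/147]
x' − x̄ = [138/49, -78/49] = K·y
y = (KᵀK)⁻¹·Kᵀ·(x' − x̄) = [-9]
z = y + H·x̄ = [-9] + [8] = [-1]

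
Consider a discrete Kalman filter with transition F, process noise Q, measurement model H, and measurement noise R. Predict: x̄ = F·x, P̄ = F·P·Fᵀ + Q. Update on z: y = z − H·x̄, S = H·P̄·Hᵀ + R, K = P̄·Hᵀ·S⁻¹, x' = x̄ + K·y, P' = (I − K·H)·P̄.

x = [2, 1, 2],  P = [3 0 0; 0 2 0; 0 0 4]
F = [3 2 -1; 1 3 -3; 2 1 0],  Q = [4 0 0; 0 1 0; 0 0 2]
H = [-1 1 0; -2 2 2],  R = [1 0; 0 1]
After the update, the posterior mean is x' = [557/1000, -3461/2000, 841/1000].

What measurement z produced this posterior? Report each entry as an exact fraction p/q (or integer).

z = [-2, -3]

x̄ = F·x = [6, -1, 5]
P̄ = F·P·Fᵀ + Q = [43 33 22; 33 58 12; 22 12 16]
S = H·P̄·Hᵀ + R = [36 50; 50 125]
K = P̄·Hᵀ·S⁻¹ = [-49/40 341/500; -23/80 707/1000; -37/40 233/500]
x' − x̄ = [-5443/1000, -1461/2000, -4159/1000] = K·y
y = (KᵀK)⁻¹·Kᵀ·(x' − x̄) = [5, 1]
z = y + H·x̄ = [5, 1] + [-7, -4] = [-2, -3]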